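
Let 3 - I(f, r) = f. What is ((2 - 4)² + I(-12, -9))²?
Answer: 361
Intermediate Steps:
I(f, r) = 3 - f
((2 - 4)² + I(-12, -9))² = ((2 - 4)² + (3 - 1*(-12)))² = ((-2)² + (3 + 12))² = (4 + 15)² = 19² = 361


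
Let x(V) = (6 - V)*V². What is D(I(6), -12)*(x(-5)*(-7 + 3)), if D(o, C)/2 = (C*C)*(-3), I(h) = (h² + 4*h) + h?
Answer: 950400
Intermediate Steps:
I(h) = h² + 5*h
D(o, C) = -6*C² (D(o, C) = 2*((C*C)*(-3)) = 2*(C²*(-3)) = 2*(-3*C²) = -6*C²)
x(V) = V²*(6 - V)
D(I(6), -12)*(x(-5)*(-7 + 3)) = (-6*(-12)²)*(((-5)²*(6 - 1*(-5)))*(-7 + 3)) = (-6*144)*((25*(6 + 5))*(-4)) = -864*25*11*(-4) = -237600*(-4) = -864*(-1100) = 950400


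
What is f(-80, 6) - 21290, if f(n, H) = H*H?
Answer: -21254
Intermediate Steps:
f(n, H) = H**2
f(-80, 6) - 21290 = 6**2 - 21290 = 36 - 21290 = -21254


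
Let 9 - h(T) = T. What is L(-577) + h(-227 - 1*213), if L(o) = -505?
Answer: -56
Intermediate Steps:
h(T) = 9 - T
L(-577) + h(-227 - 1*213) = -505 + (9 - (-227 - 1*213)) = -505 + (9 - (-227 - 213)) = -505 + (9 - 1*(-440)) = -505 + (9 + 440) = -505 + 449 = -56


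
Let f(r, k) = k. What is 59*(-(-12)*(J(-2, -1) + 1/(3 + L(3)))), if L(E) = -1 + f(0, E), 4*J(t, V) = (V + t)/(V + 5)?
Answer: 177/20 ≈ 8.8500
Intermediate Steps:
J(t, V) = (V + t)/(4*(5 + V)) (J(t, V) = ((V + t)/(V + 5))/4 = ((V + t)/(5 + V))/4 = (V + t)/(4*(5 + V)))
L(E) = -1 + E
59*(-(-12)*(J(-2, -1) + 1/(3 + L(3)))) = 59*(-(-12)*((-1 - 2)/(4*(5 - 1)) + 1/(3 + (-1 + 3)))) = 59*(-(-12)*((¼)*(-3)/4 + 1/(3 + 2))) = 59*(-(-12)*((¼)*(¼)*(-3) + 1/5)) = 59*(-(-12)*(-3/16 + ⅕)) = 59*(-(-12)/80) = 59*(-6*(-1/40)) = 59*(3/20) = 177/20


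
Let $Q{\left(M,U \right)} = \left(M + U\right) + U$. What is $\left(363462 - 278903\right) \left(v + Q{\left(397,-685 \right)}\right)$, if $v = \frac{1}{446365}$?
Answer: $- \frac{36725085143496}{446365} \approx -8.2276 \cdot 10^{7}$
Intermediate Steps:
$v = \frac{1}{446365} \approx 2.2403 \cdot 10^{-6}$
$Q{\left(M,U \right)} = M + 2 U$
$\left(363462 - 278903\right) \left(v + Q{\left(397,-685 \right)}\right) = \left(363462 - 278903\right) \left(\frac{1}{446365} + \left(397 + 2 \left(-685\right)\right)\right) = 84559 \left(\frac{1}{446365} + \left(397 - 1370\right)\right) = 84559 \left(\frac{1}{446365} - 973\right) = 84559 \left(- \frac{434313144}{446365}\right) = - \frac{36725085143496}{446365}$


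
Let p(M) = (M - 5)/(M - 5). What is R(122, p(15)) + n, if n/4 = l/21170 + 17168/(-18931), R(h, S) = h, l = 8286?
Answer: 24033756882/200384635 ≈ 119.94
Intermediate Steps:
p(M) = 1 (p(M) = (-5 + M)/(-5 + M) = 1)
n = -413168588/200384635 (n = 4*(8286/21170 + 17168/(-18931)) = 4*(8286*(1/21170) + 17168*(-1/18931)) = 4*(4143/10585 - 17168/18931) = 4*(-103292147/200384635) = -413168588/200384635 ≈ -2.0619)
R(122, p(15)) + n = 122 - 413168588/200384635 = 24033756882/200384635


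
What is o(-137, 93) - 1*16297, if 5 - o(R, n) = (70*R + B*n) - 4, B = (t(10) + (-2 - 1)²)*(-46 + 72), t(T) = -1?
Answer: -26042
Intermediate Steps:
B = 208 (B = (-1 + (-2 - 1)²)*(-46 + 72) = (-1 + (-3)²)*26 = (-1 + 9)*26 = 8*26 = 208)
o(R, n) = 9 - 208*n - 70*R (o(R, n) = 5 - ((70*R + 208*n) - 4) = 5 - (-4 + 70*R + 208*n) = 5 + (4 - 208*n - 70*R) = 9 - 208*n - 70*R)
o(-137, 93) - 1*16297 = (9 - 208*93 - 70*(-137)) - 1*16297 = (9 - 19344 + 9590) - 16297 = -9745 - 16297 = -26042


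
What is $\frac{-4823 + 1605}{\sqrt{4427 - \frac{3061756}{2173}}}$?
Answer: $- \frac{3218 \sqrt{14250783895}}{6558115} \approx -58.577$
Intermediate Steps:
$\frac{-4823 + 1605}{\sqrt{4427 - \frac{3061756}{2173}}} = - \frac{3218}{\sqrt{4427 - \frac{3061756}{2173}}} = - \frac{3218}{\sqrt{\frac{6558115}{2173}}} = - \frac{3218}{\frac{1}{2173} \sqrt{14250783895}} = - 3218 \frac{\sqrt{14250783895}}{6558115} = - \frac{3218 \sqrt{14250783895}}{6558115}$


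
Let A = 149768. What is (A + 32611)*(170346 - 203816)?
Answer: -6104225130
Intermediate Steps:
(A + 32611)*(170346 - 203816) = (149768 + 32611)*(170346 - 203816) = 182379*(-33470) = -6104225130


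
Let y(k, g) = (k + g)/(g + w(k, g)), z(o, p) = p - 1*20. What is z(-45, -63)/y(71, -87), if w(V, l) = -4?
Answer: -7553/16 ≈ -472.06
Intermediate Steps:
z(o, p) = -20 + p (z(o, p) = p - 20 = -20 + p)
y(k, g) = (g + k)/(-4 + g) (y(k, g) = (k + g)/(g - 4) = (g + k)/(-4 + g))
z(-45, -63)/y(71, -87) = (-20 - 63)/(((-87 + 71)/(-4 - 87))) = -83/(-16/(-91)) = -83/((-1/91*(-16))) = -83/16/91 = -83*91/16 = -7553/16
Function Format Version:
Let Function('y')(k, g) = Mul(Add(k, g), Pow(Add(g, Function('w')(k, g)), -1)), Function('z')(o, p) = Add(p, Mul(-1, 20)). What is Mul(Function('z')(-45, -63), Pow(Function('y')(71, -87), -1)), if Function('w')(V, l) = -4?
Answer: Rational(-7553, 16) ≈ -472.06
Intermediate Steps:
Function('z')(o, p) = Add(-20, p) (Function('z')(o, p) = Add(p, -20) = Add(-20, p))
Function('y')(k, g) = Mul(Pow(Add(-4, g), -1), Add(g, k)) (Function('y')(k, g) = Mul(Add(k, g), Pow(Add(g, -4), -1)) = Mul(Add(g, k), Pow(Add(-4, g), -1)) = Mul(Pow(Add(-4, g), -1), Add(g, k)))
Mul(Function('z')(-45, -63), Pow(Function('y')(71, -87), -1)) = Mul(Add(-20, -63), Pow(Mul(Pow(Add(-4, -87), -1), Add(-87, 71)), -1)) = Mul(-83, Pow(Mul(Pow(-91, -1), -16), -1)) = Mul(-83, Pow(Mul(Rational(-1, 91), -16), -1)) = Mul(-83, Pow(Rational(16, 91), -1)) = Mul(-83, Rational(91, 16)) = Rational(-7553, 16)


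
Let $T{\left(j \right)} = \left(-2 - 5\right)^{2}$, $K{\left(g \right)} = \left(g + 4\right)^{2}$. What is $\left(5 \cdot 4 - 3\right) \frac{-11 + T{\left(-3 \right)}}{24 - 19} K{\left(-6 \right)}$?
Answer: $\frac{2584}{5} \approx 516.8$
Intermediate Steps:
$K{\left(g \right)} = \left(4 + g\right)^{2}$
$T{\left(j \right)} = 49$ ($T{\left(j \right)} = \left(-7\right)^{2} = 49$)
$\left(5 \cdot 4 - 3\right) \frac{-11 + T{\left(-3 \right)}}{24 - 19} K{\left(-6 \right)} = \left(5 \cdot 4 - 3\right) \frac{-11 + 49}{24 - 19} \left(4 - 6\right)^{2} = \left(20 - 3\right) \frac{38}{5} \left(-2\right)^{2} = 17 \cdot 38 \cdot \frac{1}{5} \cdot 4 = 17 \cdot \frac{38}{5} \cdot 4 = \frac{646}{5} \cdot 4 = \frac{2584}{5}$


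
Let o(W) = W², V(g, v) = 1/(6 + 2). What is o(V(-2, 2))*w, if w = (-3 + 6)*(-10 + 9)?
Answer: -3/64 ≈ -0.046875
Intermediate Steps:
V(g, v) = ⅛ (V(g, v) = 1/8 = ⅛)
w = -3 (w = 3*(-1) = -3)
o(V(-2, 2))*w = (⅛)²*(-3) = (1/64)*(-3) = -3/64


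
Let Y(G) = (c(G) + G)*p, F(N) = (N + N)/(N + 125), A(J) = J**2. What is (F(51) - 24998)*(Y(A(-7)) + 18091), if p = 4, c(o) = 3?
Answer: -40253646127/88 ≈ -4.5743e+8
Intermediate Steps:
F(N) = 2*N/(125 + N) (F(N) = (2*N)/(125 + N) = 2*N/(125 + N))
Y(G) = 12 + 4*G (Y(G) = (3 + G)*4 = 12 + 4*G)
(F(51) - 24998)*(Y(A(-7)) + 18091) = (2*51/(125 + 51) - 24998)*((12 + 4*(-7)**2) + 18091) = (2*51/176 - 24998)*((12 + 4*49) + 18091) = (2*51*(1/176) - 24998)*((12 + 196) + 18091) = (51/88 - 24998)*(208 + 18091) = -2199773/88*18299 = -40253646127/88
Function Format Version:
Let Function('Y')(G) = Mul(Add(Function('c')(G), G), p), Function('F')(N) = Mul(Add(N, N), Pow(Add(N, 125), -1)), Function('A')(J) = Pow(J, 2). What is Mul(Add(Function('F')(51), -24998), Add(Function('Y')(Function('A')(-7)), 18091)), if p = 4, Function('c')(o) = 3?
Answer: Rational(-40253646127, 88) ≈ -4.5743e+8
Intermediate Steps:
Function('F')(N) = Mul(2, N, Pow(Add(125, N), -1)) (Function('F')(N) = Mul(Mul(2, N), Pow(Add(125, N), -1)) = Mul(2, N, Pow(Add(125, N), -1)))
Function('Y')(G) = Add(12, Mul(4, G)) (Function('Y')(G) = Mul(Add(3, G), 4) = Add(12, Mul(4, G)))
Mul(Add(Function('F')(51), -24998), Add(Function('Y')(Function('A')(-7)), 18091)) = Mul(Add(Mul(2, 51, Pow(Add(125, 51), -1)), -24998), Add(Add(12, Mul(4, Pow(-7, 2))), 18091)) = Mul(Add(Mul(2, 51, Pow(176, -1)), -24998), Add(Add(12, Mul(4, 49)), 18091)) = Mul(Add(Mul(2, 51, Rational(1, 176)), -24998), Add(Add(12, 196), 18091)) = Mul(Add(Rational(51, 88), -24998), Add(208, 18091)) = Mul(Rational(-2199773, 88), 18299) = Rational(-40253646127, 88)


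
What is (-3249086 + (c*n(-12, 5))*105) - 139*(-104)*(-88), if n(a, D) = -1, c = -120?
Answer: -4508614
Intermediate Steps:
(-3249086 + (c*n(-12, 5))*105) - 139*(-104)*(-88) = (-3249086 - 120*(-1)*105) - 139*(-104)*(-88) = (-3249086 + 120*105) + 14456*(-88) = (-3249086 + 12600) - 1272128 = -3236486 - 1272128 = -4508614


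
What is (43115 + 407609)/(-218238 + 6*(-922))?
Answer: -225362/111885 ≈ -2.0142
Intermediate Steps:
(43115 + 407609)/(-218238 + 6*(-922)) = 450724/(-218238 - 5532) = 450724/(-223770) = 450724*(-1/223770) = -225362/111885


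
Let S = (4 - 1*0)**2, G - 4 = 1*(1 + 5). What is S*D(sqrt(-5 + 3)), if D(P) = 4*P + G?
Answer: 160 + 64*I*sqrt(2) ≈ 160.0 + 90.51*I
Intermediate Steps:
G = 10 (G = 4 + 1*(1 + 5) = 4 + 1*6 = 4 + 6 = 10)
D(P) = 10 + 4*P (D(P) = 4*P + 10 = 10 + 4*P)
S = 16 (S = (4 + 0)**2 = 4**2 = 16)
S*D(sqrt(-5 + 3)) = 16*(10 + 4*sqrt(-5 + 3)) = 16*(10 + 4*sqrt(-2)) = 16*(10 + 4*(I*sqrt(2))) = 16*(10 + 4*I*sqrt(2)) = 160 + 64*I*sqrt(2)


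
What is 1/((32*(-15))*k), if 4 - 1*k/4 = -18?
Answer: -1/42240 ≈ -2.3674e-5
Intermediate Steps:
k = 88 (k = 16 - 4*(-18) = 16 + 72 = 88)
1/((32*(-15))*k) = 1/((32*(-15))*88) = 1/(-480*88) = 1/(-42240) = -1/42240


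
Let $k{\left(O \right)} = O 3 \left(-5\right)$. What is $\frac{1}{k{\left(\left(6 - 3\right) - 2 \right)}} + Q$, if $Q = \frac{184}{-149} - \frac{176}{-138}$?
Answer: $- \frac{449}{17135} \approx -0.026204$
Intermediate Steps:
$k{\left(O \right)} = - 15 O$ ($k{\left(O \right)} = 3 O \left(-5\right) = - 15 O$)
$Q = \frac{416}{10281}$ ($Q = 184 \left(- \frac{1}{149}\right) - - \frac{88}{69} = - \frac{184}{149} + \frac{88}{69} = \frac{416}{10281} \approx 0.040463$)
$\frac{1}{k{\left(\left(6 - 3\right) - 2 \right)}} + Q = \frac{1}{\left(-15\right) \left(\left(6 - 3\right) - 2\right)} + \frac{416}{10281} = \frac{1}{\left(-15\right) \left(3 - 2\right)} + \frac{416}{10281} = \frac{1}{\left(-15\right) 1} + \frac{416}{10281} = \frac{1}{-15} + \frac{416}{10281} = - \frac{1}{15} + \frac{416}{10281} = - \frac{449}{17135}$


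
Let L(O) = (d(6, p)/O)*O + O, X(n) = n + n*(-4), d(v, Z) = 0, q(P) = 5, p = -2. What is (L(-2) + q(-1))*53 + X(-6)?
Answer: 177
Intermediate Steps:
X(n) = -3*n (X(n) = n - 4*n = -3*n)
L(O) = O (L(O) = (0/O)*O + O = 0*O + O = 0 + O = O)
(L(-2) + q(-1))*53 + X(-6) = (-2 + 5)*53 - 3*(-6) = 3*53 + 18 = 159 + 18 = 177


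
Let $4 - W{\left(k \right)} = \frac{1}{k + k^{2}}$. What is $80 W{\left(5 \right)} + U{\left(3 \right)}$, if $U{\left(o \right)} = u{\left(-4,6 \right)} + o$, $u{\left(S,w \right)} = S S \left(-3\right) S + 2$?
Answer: $\frac{1543}{3} \approx 514.33$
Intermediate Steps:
$u{\left(S,w \right)} = 2 - 3 S^{3}$ ($u{\left(S,w \right)} = S^{2} \left(-3\right) S + 2 = - 3 S^{2} S + 2 = - 3 S^{3} + 2 = 2 - 3 S^{3}$)
$U{\left(o \right)} = 194 + o$ ($U{\left(o \right)} = \left(2 - 3 \left(-4\right)^{3}\right) + o = \left(2 - -192\right) + o = \left(2 + 192\right) + o = 194 + o$)
$W{\left(k \right)} = 4 - \frac{1}{k + k^{2}}$
$80 W{\left(5 \right)} + U{\left(3 \right)} = 80 \frac{-1 + 4 \cdot 5 + 4 \cdot 5^{2}}{5 \left(1 + 5\right)} + \left(194 + 3\right) = 80 \frac{-1 + 20 + 4 \cdot 25}{5 \cdot 6} + 197 = 80 \cdot \frac{1}{5} \cdot \frac{1}{6} \left(-1 + 20 + 100\right) + 197 = 80 \cdot \frac{1}{5} \cdot \frac{1}{6} \cdot 119 + 197 = 80 \cdot \frac{119}{30} + 197 = \frac{952}{3} + 197 = \frac{1543}{3}$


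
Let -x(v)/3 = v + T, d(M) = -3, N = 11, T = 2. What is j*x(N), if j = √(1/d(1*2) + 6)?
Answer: -13*√51 ≈ -92.839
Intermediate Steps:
x(v) = -6 - 3*v (x(v) = -3*(v + 2) = -3*(2 + v) = -6 - 3*v)
j = √51/3 (j = √(1/(-3) + 6) = √(-⅓ + 6) = √(17/3) = √51/3 ≈ 2.3805)
j*x(N) = (√51/3)*(-6 - 3*11) = (√51/3)*(-6 - 33) = (√51/3)*(-39) = -13*√51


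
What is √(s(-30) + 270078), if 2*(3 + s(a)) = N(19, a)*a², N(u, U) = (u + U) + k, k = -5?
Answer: 5*√10515 ≈ 512.71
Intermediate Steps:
N(u, U) = -5 + U + u (N(u, U) = (u + U) - 5 = (U + u) - 5 = -5 + U + u)
s(a) = -3 + a²*(14 + a)/2 (s(a) = -3 + ((-5 + a + 19)*a²)/2 = -3 + ((14 + a)*a²)/2 = -3 + (a²*(14 + a))/2 = -3 + a²*(14 + a)/2)
√(s(-30) + 270078) = √((-3 + (½)*(-30)²*(14 - 30)) + 270078) = √((-3 + (½)*900*(-16)) + 270078) = √((-3 - 7200) + 270078) = √(-7203 + 270078) = √262875 = 5*√10515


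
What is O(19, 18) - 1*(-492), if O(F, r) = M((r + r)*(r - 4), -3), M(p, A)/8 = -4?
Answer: 460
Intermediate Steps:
M(p, A) = -32 (M(p, A) = 8*(-4) = -32)
O(F, r) = -32
O(19, 18) - 1*(-492) = -32 - 1*(-492) = -32 + 492 = 460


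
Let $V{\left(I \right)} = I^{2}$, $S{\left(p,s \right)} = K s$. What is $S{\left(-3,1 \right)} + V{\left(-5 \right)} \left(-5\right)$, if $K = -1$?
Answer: $-126$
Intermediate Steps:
$S{\left(p,s \right)} = - s$
$S{\left(-3,1 \right)} + V{\left(-5 \right)} \left(-5\right) = \left(-1\right) 1 + \left(-5\right)^{2} \left(-5\right) = -1 + 25 \left(-5\right) = -1 - 125 = -126$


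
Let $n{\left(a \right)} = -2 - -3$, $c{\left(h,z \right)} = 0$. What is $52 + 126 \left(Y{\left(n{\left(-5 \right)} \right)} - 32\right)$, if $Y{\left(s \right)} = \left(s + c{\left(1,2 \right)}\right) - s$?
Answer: $-3980$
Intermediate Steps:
$n{\left(a \right)} = 1$ ($n{\left(a \right)} = -2 + 3 = 1$)
$Y{\left(s \right)} = 0$ ($Y{\left(s \right)} = \left(s + 0\right) - s = s - s = 0$)
$52 + 126 \left(Y{\left(n{\left(-5 \right)} \right)} - 32\right) = 52 + 126 \left(0 - 32\right) = 52 + 126 \left(-32\right) = 52 - 4032 = -3980$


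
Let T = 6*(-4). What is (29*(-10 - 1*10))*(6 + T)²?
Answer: -187920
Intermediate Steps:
T = -24
(29*(-10 - 1*10))*(6 + T)² = (29*(-10 - 1*10))*(6 - 24)² = (29*(-10 - 10))*(-18)² = (29*(-20))*324 = -580*324 = -187920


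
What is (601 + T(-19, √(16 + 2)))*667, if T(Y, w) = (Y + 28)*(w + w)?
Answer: 400867 + 36018*√2 ≈ 4.5180e+5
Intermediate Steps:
T(Y, w) = 2*w*(28 + Y) (T(Y, w) = (28 + Y)*(2*w) = 2*w*(28 + Y))
(601 + T(-19, √(16 + 2)))*667 = (601 + 2*√(16 + 2)*(28 - 19))*667 = (601 + 2*√18*9)*667 = (601 + 2*(3*√2)*9)*667 = (601 + 54*√2)*667 = 400867 + 36018*√2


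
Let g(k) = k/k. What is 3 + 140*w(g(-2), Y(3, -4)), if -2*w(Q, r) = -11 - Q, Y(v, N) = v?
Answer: 843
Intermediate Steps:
g(k) = 1
w(Q, r) = 11/2 + Q/2 (w(Q, r) = -(-11 - Q)/2 = 11/2 + Q/2)
3 + 140*w(g(-2), Y(3, -4)) = 3 + 140*(11/2 + (½)*1) = 3 + 140*(11/2 + ½) = 3 + 140*6 = 3 + 840 = 843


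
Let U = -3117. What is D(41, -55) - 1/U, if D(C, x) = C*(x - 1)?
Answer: -7156631/3117 ≈ -2296.0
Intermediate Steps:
D(C, x) = C*(-1 + x)
D(41, -55) - 1/U = 41*(-1 - 55) - 1/(-3117) = 41*(-56) - 1*(-1/3117) = -2296 + 1/3117 = -7156631/3117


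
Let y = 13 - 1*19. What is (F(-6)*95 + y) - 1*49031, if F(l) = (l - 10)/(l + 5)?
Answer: -47517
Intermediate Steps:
F(l) = (-10 + l)/(5 + l)
y = -6 (y = 13 - 19 = -6)
(F(-6)*95 + y) - 1*49031 = (((-10 - 6)/(5 - 6))*95 - 6) - 1*49031 = ((-16/(-1))*95 - 6) - 49031 = (-1*(-16)*95 - 6) - 49031 = (16*95 - 6) - 49031 = (1520 - 6) - 49031 = 1514 - 49031 = -47517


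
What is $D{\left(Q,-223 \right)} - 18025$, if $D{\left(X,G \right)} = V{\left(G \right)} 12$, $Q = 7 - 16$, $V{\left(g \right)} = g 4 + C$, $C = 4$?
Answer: $-28681$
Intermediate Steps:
$V{\left(g \right)} = 4 + 4 g$ ($V{\left(g \right)} = g 4 + 4 = 4 g + 4 = 4 + 4 g$)
$Q = -9$ ($Q = 7 - 16 = -9$)
$D{\left(X,G \right)} = 48 + 48 G$ ($D{\left(X,G \right)} = \left(4 + 4 G\right) 12 = 48 + 48 G$)
$D{\left(Q,-223 \right)} - 18025 = \left(48 + 48 \left(-223\right)\right) - 18025 = \left(48 - 10704\right) - 18025 = -10656 - 18025 = -28681$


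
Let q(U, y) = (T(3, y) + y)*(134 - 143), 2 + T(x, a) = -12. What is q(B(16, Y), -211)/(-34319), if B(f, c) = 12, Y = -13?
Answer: -2025/34319 ≈ -0.059005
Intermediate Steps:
T(x, a) = -14 (T(x, a) = -2 - 12 = -14)
q(U, y) = 126 - 9*y (q(U, y) = (-14 + y)*(134 - 143) = (-14 + y)*(-9) = 126 - 9*y)
q(B(16, Y), -211)/(-34319) = (126 - 9*(-211))/(-34319) = (126 + 1899)*(-1/34319) = 2025*(-1/34319) = -2025/34319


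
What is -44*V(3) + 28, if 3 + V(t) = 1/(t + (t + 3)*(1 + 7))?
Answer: 8116/51 ≈ 159.14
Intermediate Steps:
V(t) = -3 + 1/(24 + 9*t) (V(t) = -3 + 1/(t + (t + 3)*(1 + 7)) = -3 + 1/(t + (3 + t)*8) = -3 + 1/(t + (24 + 8*t)) = -3 + 1/(24 + 9*t))
-44*V(3) + 28 = -44*(-71 - 27*3)/(3*(8 + 3*3)) + 28 = -44*(-71 - 81)/(3*(8 + 9)) + 28 = -44*(-152)/(3*17) + 28 = -44*(-152/51) + 28 = 6688/51 + 28 = 8116/51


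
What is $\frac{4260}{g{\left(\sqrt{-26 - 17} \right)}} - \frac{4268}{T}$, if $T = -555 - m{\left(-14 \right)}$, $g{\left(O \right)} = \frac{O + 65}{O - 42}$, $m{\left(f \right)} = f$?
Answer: $- \frac{1543601399}{577247} + \frac{113955 i \sqrt{43}}{1067} \approx -2674.1 + 700.33 i$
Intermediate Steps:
$g{\left(O \right)} = \frac{65 + O}{-42 + O}$
$T = -541$ ($T = -555 - -14 = -555 + 14 = -541$)
$\frac{4260}{g{\left(\sqrt{-26 - 17} \right)}} - \frac{4268}{T} = \frac{4260}{\frac{1}{-42 + \sqrt{-26 - 17}} \left(65 + \sqrt{-26 - 17}\right)} - \frac{4268}{-541} = \frac{4260}{\frac{1}{-42 + \sqrt{-43}} \left(65 + \sqrt{-43}\right)} - - \frac{4268}{541} = \frac{4260}{\frac{1}{-42 + i \sqrt{43}} \left(65 + i \sqrt{43}\right)} + \frac{4268}{541} = 4260 \frac{-42 + i \sqrt{43}}{65 + i \sqrt{43}} + \frac{4268}{541} = \frac{4260 \left(-42 + i \sqrt{43}\right)}{65 + i \sqrt{43}} + \frac{4268}{541} = \frac{4268}{541} + \frac{4260 \left(-42 + i \sqrt{43}\right)}{65 + i \sqrt{43}}$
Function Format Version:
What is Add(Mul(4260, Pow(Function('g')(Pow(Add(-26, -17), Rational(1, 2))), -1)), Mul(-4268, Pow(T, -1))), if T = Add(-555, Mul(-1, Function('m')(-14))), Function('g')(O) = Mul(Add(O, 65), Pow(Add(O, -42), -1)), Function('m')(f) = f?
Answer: Add(Rational(-1543601399, 577247), Mul(Rational(113955, 1067), I, Pow(43, Rational(1, 2)))) ≈ Add(-2674.1, Mul(700.33, I))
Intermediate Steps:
Function('g')(O) = Mul(Pow(Add(-42, O), -1), Add(65, O)) (Function('g')(O) = Mul(Add(65, O), Pow(Add(-42, O), -1)) = Mul(Pow(Add(-42, O), -1), Add(65, O)))
T = -541 (T = Add(-555, Mul(-1, -14)) = Add(-555, 14) = -541)
Add(Mul(4260, Pow(Function('g')(Pow(Add(-26, -17), Rational(1, 2))), -1)), Mul(-4268, Pow(T, -1))) = Add(Mul(4260, Pow(Mul(Pow(Add(-42, Pow(Add(-26, -17), Rational(1, 2))), -1), Add(65, Pow(Add(-26, -17), Rational(1, 2)))), -1)), Mul(-4268, Pow(-541, -1))) = Add(Mul(4260, Pow(Mul(Pow(Add(-42, Pow(-43, Rational(1, 2))), -1), Add(65, Pow(-43, Rational(1, 2)))), -1)), Mul(-4268, Rational(-1, 541))) = Add(Mul(4260, Pow(Mul(Pow(Add(-42, Mul(I, Pow(43, Rational(1, 2)))), -1), Add(65, Mul(I, Pow(43, Rational(1, 2))))), -1)), Rational(4268, 541)) = Add(Mul(4260, Mul(Pow(Add(65, Mul(I, Pow(43, Rational(1, 2)))), -1), Add(-42, Mul(I, Pow(43, Rational(1, 2)))))), Rational(4268, 541)) = Add(Mul(4260, Pow(Add(65, Mul(I, Pow(43, Rational(1, 2)))), -1), Add(-42, Mul(I, Pow(43, Rational(1, 2))))), Rational(4268, 541)) = Add(Rational(4268, 541), Mul(4260, Pow(Add(65, Mul(I, Pow(43, Rational(1, 2)))), -1), Add(-42, Mul(I, Pow(43, Rational(1, 2))))))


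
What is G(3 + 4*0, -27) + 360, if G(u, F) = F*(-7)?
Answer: 549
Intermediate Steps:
G(u, F) = -7*F
G(3 + 4*0, -27) + 360 = -7*(-27) + 360 = 189 + 360 = 549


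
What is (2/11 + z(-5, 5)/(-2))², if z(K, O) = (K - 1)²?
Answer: 38416/121 ≈ 317.49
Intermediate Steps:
z(K, O) = (-1 + K)²
(2/11 + z(-5, 5)/(-2))² = (2/11 + (-1 - 5)²/(-2))² = (2*(1/11) + (-6)²*(-½))² = (2/11 + 36*(-½))² = (2/11 - 18)² = (-196/11)² = 38416/121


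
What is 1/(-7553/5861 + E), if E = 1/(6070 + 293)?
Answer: -37293543/48053878 ≈ -0.77608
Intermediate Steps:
E = 1/6363 ≈ 0.00015716
1/(-7553/5861 + E) = 1/(-7553/5861 + 1/6363) = 1/(-48053878/37293543) = -37293543/48053878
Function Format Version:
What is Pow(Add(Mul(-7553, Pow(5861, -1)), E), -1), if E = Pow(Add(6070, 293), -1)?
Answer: Rational(-37293543, 48053878) ≈ -0.77608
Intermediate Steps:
E = Rational(1, 6363) (E = Pow(6363, -1) = Rational(1, 6363) ≈ 0.00015716)
Pow(Add(Mul(-7553, Pow(5861, -1)), E), -1) = Pow(Add(Mul(-7553, Pow(5861, -1)), Rational(1, 6363)), -1) = Pow(Add(Mul(-7553, Rational(1, 5861)), Rational(1, 6363)), -1) = Pow(Add(Rational(-7553, 5861), Rational(1, 6363)), -1) = Pow(Rational(-48053878, 37293543), -1) = Rational(-37293543, 48053878)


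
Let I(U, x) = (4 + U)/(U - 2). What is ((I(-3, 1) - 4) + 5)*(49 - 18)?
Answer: 124/5 ≈ 24.800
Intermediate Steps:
I(U, x) = (4 + U)/(-2 + U)
((I(-3, 1) - 4) + 5)*(49 - 18) = (((4 - 3)/(-2 - 3) - 4) + 5)*(49 - 18) = ((1/(-5) - 4) + 5)*31 = ((-⅕*1 - 4) + 5)*31 = ((-⅕ - 4) + 5)*31 = (-21/5 + 5)*31 = (⅘)*31 = 124/5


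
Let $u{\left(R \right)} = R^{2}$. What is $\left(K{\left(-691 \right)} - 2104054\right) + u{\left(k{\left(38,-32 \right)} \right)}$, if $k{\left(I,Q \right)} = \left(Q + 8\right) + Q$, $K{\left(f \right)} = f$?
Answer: $-2101609$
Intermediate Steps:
$k{\left(I,Q \right)} = 8 + 2 Q$ ($k{\left(I,Q \right)} = \left(8 + Q\right) + Q = 8 + 2 Q$)
$\left(K{\left(-691 \right)} - 2104054\right) + u{\left(k{\left(38,-32 \right)} \right)} = \left(-691 - 2104054\right) + \left(8 + 2 \left(-32\right)\right)^{2} = -2104745 + \left(8 - 64\right)^{2} = -2104745 + \left(-56\right)^{2} = -2104745 + 3136 = -2101609$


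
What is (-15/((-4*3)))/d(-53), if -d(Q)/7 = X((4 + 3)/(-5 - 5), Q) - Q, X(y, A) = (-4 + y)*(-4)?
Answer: -25/10052 ≈ -0.0024871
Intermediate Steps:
X(y, A) = 16 - 4*y
d(Q) = -658/5 + 7*Q (d(Q) = -7*((16 - 4*(4 + 3)/(-5 - 5)) - Q) = -7*((16 - 28/(-10)) - Q) = -7*((16 - 28*(-1)/10) - Q) = -7*((16 - 4*(-7/10)) - Q) = -7*((16 + 14/5) - Q) = -7*(94/5 - Q) = -658/5 + 7*Q)
(-15/((-4*3)))/d(-53) = (-15/((-4*3)))/(-658/5 + 7*(-53)) = (-15/(-12))/(-658/5 - 371) = (-15*(-1/12))/(-2513/5) = -5/2513*5/4 = -25/10052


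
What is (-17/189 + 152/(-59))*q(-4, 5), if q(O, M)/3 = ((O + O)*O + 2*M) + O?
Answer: -1129778/3717 ≈ -303.95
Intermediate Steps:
q(O, M) = 3*O + 6*M + 6*O² (q(O, M) = 3*(((O + O)*O + 2*M) + O) = 3*(((2*O)*O + 2*M) + O) = 3*((2*O² + 2*M) + O) = 3*((2*M + 2*O²) + O) = 3*(O + 2*M + 2*O²) = 3*O + 6*M + 6*O²)
(-17/189 + 152/(-59))*q(-4, 5) = (-17/189 + 152/(-59))*(3*(-4) + 6*5 + 6*(-4)²) = (-17*1/189 + 152*(-1/59))*(-12 + 30 + 6*16) = (-17/189 - 152/59)*(-12 + 30 + 96) = -29731/11151*114 = -1129778/3717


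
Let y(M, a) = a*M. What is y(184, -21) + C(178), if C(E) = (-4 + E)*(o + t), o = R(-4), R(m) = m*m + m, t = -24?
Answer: -5952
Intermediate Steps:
R(m) = m + m**2 (R(m) = m**2 + m = m + m**2)
o = 12 (o = -4*(1 - 4) = -4*(-3) = 12)
C(E) = 48 - 12*E (C(E) = (-4 + E)*(12 - 24) = (-4 + E)*(-12) = 48 - 12*E)
y(M, a) = M*a
y(184, -21) + C(178) = 184*(-21) + (48 - 12*178) = -3864 + (48 - 2136) = -3864 - 2088 = -5952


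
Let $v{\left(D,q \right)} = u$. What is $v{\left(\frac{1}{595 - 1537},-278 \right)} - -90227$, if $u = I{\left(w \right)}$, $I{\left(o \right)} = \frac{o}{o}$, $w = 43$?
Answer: $90228$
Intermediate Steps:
$I{\left(o \right)} = 1$
$u = 1$
$v{\left(D,q \right)} = 1$
$v{\left(\frac{1}{595 - 1537},-278 \right)} - -90227 = 1 - -90227 = 1 + 90227 = 90228$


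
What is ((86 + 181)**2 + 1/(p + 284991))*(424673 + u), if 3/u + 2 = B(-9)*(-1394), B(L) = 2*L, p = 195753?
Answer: 365167154193008681741/12061866960 ≈ 3.0275e+10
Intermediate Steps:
u = 3/25090 (u = 3/(-2 + (2*(-9))*(-1394)) = 3/(-2 - 18*(-1394)) = 3/(-2 + 25092) = 3/25090 ≈ 0.00011957)
((86 + 181)**2 + 1/(p + 284991))*(424673 + u) = ((86 + 181)**2 + 1/(195753 + 284991))*(424673 + 3/25090) = (267**2 + 1/480744)*(10655045573/25090) = (71289 + 1/480744)*(10655045573/25090) = (34271759017/480744)*(10655045573/25090) = 365167154193008681741/12061866960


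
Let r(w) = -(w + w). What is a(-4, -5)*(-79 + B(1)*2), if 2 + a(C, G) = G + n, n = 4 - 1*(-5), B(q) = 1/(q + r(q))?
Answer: -162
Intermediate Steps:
r(w) = -2*w
B(q) = -1/q (B(q) = 1/(q - 2*q) = 1/(-q) = -1/q)
n = 9 (n = 4 + 5 = 9)
a(C, G) = 7 + G (a(C, G) = -2 + (G + 9) = -2 + (9 + G) = 7 + G)
a(-4, -5)*(-79 + B(1)*2) = (7 - 5)*(-79 - 1/1*2) = 2*(-79 - 1*1*2) = 2*(-79 - 1*2) = 2*(-79 - 2) = 2*(-81) = -162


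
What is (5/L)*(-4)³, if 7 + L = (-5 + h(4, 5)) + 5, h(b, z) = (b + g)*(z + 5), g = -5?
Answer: 320/17 ≈ 18.824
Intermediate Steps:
h(b, z) = (-5 + b)*(5 + z) (h(b, z) = (b - 5)*(z + 5) = (-5 + b)*(5 + z))
L = -17 (L = -7 + ((-5 + (-25 - 5*5 + 5*4 + 4*5)) + 5) = -7 + ((-5 + (-25 - 25 + 20 + 20)) + 5) = -7 + ((-5 - 10) + 5) = -7 + (-15 + 5) = -7 - 10 = -17)
(5/L)*(-4)³ = (5/(-17))*(-4)³ = (5*(-1/17))*(-64) = -5/17*(-64) = 320/17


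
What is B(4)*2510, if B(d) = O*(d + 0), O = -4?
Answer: -40160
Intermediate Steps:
B(d) = -4*d (B(d) = -4*(d + 0) = -4*d)
B(4)*2510 = -4*4*2510 = -16*2510 = -40160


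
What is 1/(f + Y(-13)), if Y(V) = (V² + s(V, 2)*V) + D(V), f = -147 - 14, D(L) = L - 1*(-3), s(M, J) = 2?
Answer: -1/28 ≈ -0.035714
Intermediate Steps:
D(L) = 3 + L (D(L) = L + 3 = 3 + L)
f = -161
Y(V) = 3 + V² + 3*V (Y(V) = (V² + 2*V) + (3 + V) = 3 + V² + 3*V)
1/(f + Y(-13)) = 1/(-161 + (3 + (-13)² + 3*(-13))) = 1/(-161 + (3 + 169 - 39)) = 1/(-161 + 133) = 1/(-28) = -1/28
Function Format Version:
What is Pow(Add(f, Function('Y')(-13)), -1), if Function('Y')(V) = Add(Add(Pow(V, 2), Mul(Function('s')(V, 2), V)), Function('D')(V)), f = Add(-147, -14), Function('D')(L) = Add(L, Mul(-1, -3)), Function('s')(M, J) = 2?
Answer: Rational(-1, 28) ≈ -0.035714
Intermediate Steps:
Function('D')(L) = Add(3, L) (Function('D')(L) = Add(L, 3) = Add(3, L))
f = -161
Function('Y')(V) = Add(3, Pow(V, 2), Mul(3, V)) (Function('Y')(V) = Add(Add(Pow(V, 2), Mul(2, V)), Add(3, V)) = Add(3, Pow(V, 2), Mul(3, V)))
Pow(Add(f, Function('Y')(-13)), -1) = Pow(Add(-161, Add(3, Pow(-13, 2), Mul(3, -13))), -1) = Pow(Add(-161, Add(3, 169, -39)), -1) = Pow(Add(-161, 133), -1) = Pow(-28, -1) = Rational(-1, 28)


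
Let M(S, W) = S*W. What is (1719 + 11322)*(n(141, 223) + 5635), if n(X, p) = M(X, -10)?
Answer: 55098225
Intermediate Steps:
n(X, p) = -10*X (n(X, p) = X*(-10) = -10*X)
(1719 + 11322)*(n(141, 223) + 5635) = (1719 + 11322)*(-10*141 + 5635) = 13041*(-1410 + 5635) = 13041*4225 = 55098225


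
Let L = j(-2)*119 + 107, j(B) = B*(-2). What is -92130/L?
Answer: -92130/583 ≈ -158.03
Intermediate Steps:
j(B) = -2*B
L = 583 (L = -2*(-2)*119 + 107 = 4*119 + 107 = 476 + 107 = 583)
-92130/L = -92130/583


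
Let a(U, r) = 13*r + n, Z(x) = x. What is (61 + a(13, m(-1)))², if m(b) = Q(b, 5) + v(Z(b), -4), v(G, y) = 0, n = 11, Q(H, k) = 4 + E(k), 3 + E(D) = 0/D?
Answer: 7225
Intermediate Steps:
E(D) = -3 (E(D) = -3 + 0/D = -3 + 0 = -3)
Q(H, k) = 1 (Q(H, k) = 4 - 3 = 1)
m(b) = 1 (m(b) = 1 + 0 = 1)
a(U, r) = 11 + 13*r (a(U, r) = 13*r + 11 = 11 + 13*r)
(61 + a(13, m(-1)))² = (61 + (11 + 13*1))² = (61 + (11 + 13))² = (61 + 24)² = 85² = 7225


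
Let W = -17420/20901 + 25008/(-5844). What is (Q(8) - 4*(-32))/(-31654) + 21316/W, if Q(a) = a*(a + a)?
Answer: -858501763312489/205914113062 ≈ -4169.2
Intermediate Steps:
Q(a) = 2*a**2 (Q(a) = a*(2*a) = 2*a**2)
W = -52041224/10178787 (W = -17420*1/20901 + 25008*(-1/5844) = -17420/20901 - 2084/487 = -52041224/10178787 ≈ -5.1127)
(Q(8) - 4*(-32))/(-31654) + 21316/W = (2*8**2 - 4*(-32))/(-31654) + 21316/(-52041224/10178787) = (2*64 + 128)*(-1/31654) + 21316*(-10178787/52041224) = (128 + 128)*(-1/31654) - 54242755923/13010306 = 256*(-1/31654) - 54242755923/13010306 = -128/15827 - 54242755923/13010306 = -858501763312489/205914113062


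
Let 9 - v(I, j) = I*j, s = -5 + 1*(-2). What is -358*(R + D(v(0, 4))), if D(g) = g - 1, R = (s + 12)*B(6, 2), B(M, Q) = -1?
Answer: -1074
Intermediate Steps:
s = -7 (s = -5 - 2 = -7)
v(I, j) = 9 - I*j
R = -5 (R = (-7 + 12)*(-1) = 5*(-1) = -5)
D(g) = -1 + g
-358*(R + D(v(0, 4))) = -358*(-5 + (-1 + (9 - 1*0*4))) = -358*(-5 + (-1 + (9 + 0))) = -358*(-5 + (-1 + 9)) = -358*(-5 + 8) = -358*3 = -1074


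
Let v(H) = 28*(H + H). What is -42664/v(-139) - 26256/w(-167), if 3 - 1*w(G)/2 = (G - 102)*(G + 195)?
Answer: 27410611/7331555 ≈ 3.7387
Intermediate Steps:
v(H) = 56*H (v(H) = 28*(2*H) = 56*H)
w(G) = 6 - 2*(-102 + G)*(195 + G) (w(G) = 6 - 2*(G - 102)*(G + 195) = 6 - 2*(-102 + G)*(195 + G))
-42664/v(-139) - 26256/w(-167) = -42664/(56*(-139)) - 26256/(39786 - 186*(-167) - 2*(-167)**2) = -42664/(-7784) - 26256/(39786 + 31062 - 2*27889) = -42664*(-1/7784) - 26256/(39786 + 31062 - 55778) = 5333/973 - 26256/15070 = 5333/973 - 26256*1/15070 = 5333/973 - 13128/7535 = 27410611/7331555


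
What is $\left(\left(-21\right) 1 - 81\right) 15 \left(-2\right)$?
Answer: $3060$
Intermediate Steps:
$\left(\left(-21\right) 1 - 81\right) 15 \left(-2\right) = \left(-21 - 81\right) \left(-30\right) = \left(-102\right) \left(-30\right) = 3060$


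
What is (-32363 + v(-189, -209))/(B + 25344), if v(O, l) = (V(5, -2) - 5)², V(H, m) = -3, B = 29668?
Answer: -32299/55012 ≈ -0.58713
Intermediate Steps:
v(O, l) = 64 (v(O, l) = (-3 - 5)² = (-8)² = 64)
(-32363 + v(-189, -209))/(B + 25344) = (-32363 + 64)/(29668 + 25344) = -32299/55012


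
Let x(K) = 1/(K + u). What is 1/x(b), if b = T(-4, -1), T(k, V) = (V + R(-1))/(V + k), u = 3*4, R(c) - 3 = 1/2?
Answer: 23/2 ≈ 11.500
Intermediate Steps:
R(c) = 7/2 (R(c) = 3 + 1/2 = 7/2)
u = 12
T(k, V) = (7/2 + V)/(V + k) (T(k, V) = (V + 7/2)/(V + k) = (7/2 + V)/(V + k))
b = -1/2 (b = (7/2 - 1)/(-1 - 4) = (5/2)/(-5) = -1/5*5/2 = -1/2 ≈ -0.50000)
x(K) = 1/(12 + K) (x(K) = 1/(K + 12) = 1/(12 + K))
1/x(b) = 1/(1/(12 - 1/2)) = 1/(1/(23/2)) = 1/(2/23) = 23/2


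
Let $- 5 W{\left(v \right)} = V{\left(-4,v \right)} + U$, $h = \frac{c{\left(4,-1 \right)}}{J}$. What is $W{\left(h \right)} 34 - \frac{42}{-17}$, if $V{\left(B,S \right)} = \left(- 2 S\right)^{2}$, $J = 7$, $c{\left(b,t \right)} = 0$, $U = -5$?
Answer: $\frac{620}{17} \approx 36.471$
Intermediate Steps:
$h = 0$ ($h = \frac{0}{7} = 0 \cdot \frac{1}{7} = 0$)
$V{\left(B,S \right)} = 4 S^{2}$
$W{\left(v \right)} = 1 - \frac{4 v^{2}}{5}$ ($W{\left(v \right)} = - \frac{4 v^{2} - 5}{5} = - \frac{-5 + 4 v^{2}}{5} = 1 - \frac{4 v^{2}}{5}$)
$W{\left(h \right)} 34 - \frac{42}{-17} = \left(1 - \frac{4 \cdot 0^{2}}{5}\right) 34 - \frac{42}{-17} = \left(1 - 0\right) 34 - - \frac{42}{17} = \left(1 + 0\right) 34 + \frac{42}{17} = 1 \cdot 34 + \frac{42}{17} = 34 + \frac{42}{17} = \frac{620}{17}$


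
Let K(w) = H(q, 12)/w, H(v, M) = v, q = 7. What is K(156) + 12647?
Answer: 1972939/156 ≈ 12647.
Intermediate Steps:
K(w) = 7/w
K(156) + 12647 = 7/156 + 12647 = 1972939/156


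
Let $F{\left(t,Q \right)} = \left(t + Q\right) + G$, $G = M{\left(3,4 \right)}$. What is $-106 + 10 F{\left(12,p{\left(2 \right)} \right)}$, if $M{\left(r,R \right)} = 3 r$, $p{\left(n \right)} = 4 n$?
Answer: $184$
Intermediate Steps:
$G = 9$ ($G = 3 \cdot 3 = 9$)
$F{\left(t,Q \right)} = 9 + Q + t$ ($F{\left(t,Q \right)} = \left(t + Q\right) + 9 = \left(Q + t\right) + 9 = 9 + Q + t$)
$-106 + 10 F{\left(12,p{\left(2 \right)} \right)} = -106 + 10 \left(9 + 4 \cdot 2 + 12\right) = -106 + 10 \left(9 + 8 + 12\right) = -106 + 10 \cdot 29 = -106 + 290 = 184$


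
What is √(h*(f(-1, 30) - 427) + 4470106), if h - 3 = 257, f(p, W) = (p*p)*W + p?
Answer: √4366626 ≈ 2089.6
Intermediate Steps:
f(p, W) = p + W*p² (f(p, W) = p²*W + p = W*p² + p = p + W*p²)
h = 260 (h = 3 + 257 = 260)
√(h*(f(-1, 30) - 427) + 4470106) = √(260*(-(1 + 30*(-1)) - 427) + 4470106) = √(260*(-(1 - 30) - 427) + 4470106) = √(260*(-1*(-29) - 427) + 4470106) = √(260*(29 - 427) + 4470106) = √(260*(-398) + 4470106) = √(-103480 + 4470106) = √4366626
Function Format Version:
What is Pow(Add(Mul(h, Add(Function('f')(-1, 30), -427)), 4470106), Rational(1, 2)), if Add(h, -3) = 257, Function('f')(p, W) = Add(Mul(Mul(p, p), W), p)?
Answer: Pow(4366626, Rational(1, 2)) ≈ 2089.6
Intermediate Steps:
Function('f')(p, W) = Add(p, Mul(W, Pow(p, 2))) (Function('f')(p, W) = Add(Mul(Pow(p, 2), W), p) = Add(Mul(W, Pow(p, 2)), p) = Add(p, Mul(W, Pow(p, 2))))
h = 260 (h = Add(3, 257) = 260)
Pow(Add(Mul(h, Add(Function('f')(-1, 30), -427)), 4470106), Rational(1, 2)) = Pow(Add(Mul(260, Add(Mul(-1, Add(1, Mul(30, -1))), -427)), 4470106), Rational(1, 2)) = Pow(Add(Mul(260, Add(Mul(-1, Add(1, -30)), -427)), 4470106), Rational(1, 2)) = Pow(Add(Mul(260, Add(Mul(-1, -29), -427)), 4470106), Rational(1, 2)) = Pow(Add(Mul(260, Add(29, -427)), 4470106), Rational(1, 2)) = Pow(Add(Mul(260, -398), 4470106), Rational(1, 2)) = Pow(Add(-103480, 4470106), Rational(1, 2)) = Pow(4366626, Rational(1, 2))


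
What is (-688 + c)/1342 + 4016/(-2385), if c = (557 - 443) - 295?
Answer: -678367/290970 ≈ -2.3314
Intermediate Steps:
c = -181 (c = 114 - 295 = -181)
(-688 + c)/1342 + 4016/(-2385) = (-688 - 181)/1342 + 4016/(-2385) = -869*1/1342 + 4016*(-1/2385) = -79/122 - 4016/2385 = -678367/290970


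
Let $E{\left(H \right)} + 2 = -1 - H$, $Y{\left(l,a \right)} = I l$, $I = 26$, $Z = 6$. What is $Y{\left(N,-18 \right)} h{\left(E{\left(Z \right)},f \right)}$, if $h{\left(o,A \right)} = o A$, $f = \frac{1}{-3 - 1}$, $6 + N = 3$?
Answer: $- \frac{351}{2} \approx -175.5$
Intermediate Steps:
$N = -3$ ($N = -6 + 3 = -3$)
$Y{\left(l,a \right)} = 26 l$
$f = - \frac{1}{4}$ ($f = \frac{1}{-4} = - \frac{1}{4} \approx -0.25$)
$E{\left(H \right)} = -3 - H$ ($E{\left(H \right)} = -2 - \left(1 + H\right) = -3 - H$)
$h{\left(o,A \right)} = A o$
$Y{\left(N,-18 \right)} h{\left(E{\left(Z \right)},f \right)} = 26 \left(-3\right) \left(- \frac{-3 - 6}{4}\right) = - 78 \left(- \frac{-3 - 6}{4}\right) = - 78 \left(\left(- \frac{1}{4}\right) \left(-9\right)\right) = \left(-78\right) \frac{9}{4} = - \frac{351}{2}$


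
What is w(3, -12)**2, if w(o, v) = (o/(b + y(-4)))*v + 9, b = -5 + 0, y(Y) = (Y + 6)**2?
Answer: 2025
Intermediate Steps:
y(Y) = (6 + Y)**2
b = -5
w(o, v) = 9 - o*v (w(o, v) = (o/(-5 + (6 - 4)**2))*v + 9 = (o/(-5 + 2**2))*v + 9 = (o/(-5 + 4))*v + 9 = (o/(-1))*v + 9 = (-o)*v + 9 = -o*v + 9 = 9 - o*v)
w(3, -12)**2 = (9 - 1*3*(-12))**2 = (9 + 36)**2 = 45**2 = 2025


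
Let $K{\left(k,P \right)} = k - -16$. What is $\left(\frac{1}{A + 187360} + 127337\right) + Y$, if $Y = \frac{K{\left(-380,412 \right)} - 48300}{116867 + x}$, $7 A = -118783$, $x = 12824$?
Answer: $\frac{2813907550593064}{22098179181} \approx 1.2734 \cdot 10^{5}$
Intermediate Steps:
$K{\left(k,P \right)} = 16 + k$ ($K{\left(k,P \right)} = k + 16 = 16 + k$)
$A = -16969$ ($A = \frac{1}{7} \left(-118783\right) = -16969$)
$Y = - \frac{48664}{129691}$ ($Y = \frac{\left(16 - 380\right) - 48300}{116867 + 12824} = \frac{-364 - 48300}{129691} = \left(-48664\right) \frac{1}{129691} = - \frac{48664}{129691} \approx -0.37523$)
$\left(\frac{1}{A + 187360} + 127337\right) + Y = \left(\frac{1}{-16969 + 187360} + 127337\right) - \frac{48664}{129691} = \left(\frac{1}{170391} + 127337\right) - \frac{48664}{129691} = \frac{21697078768}{170391} - \frac{48664}{129691} = \frac{2813907550593064}{22098179181}$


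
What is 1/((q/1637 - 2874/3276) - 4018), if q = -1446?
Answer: -893802/3592870075 ≈ -0.00024877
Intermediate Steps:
1/((q/1637 - 2874/3276) - 4018) = 1/((-1446/1637 - 2874/3276) - 4018) = 1/((-1446*1/1637 - 2874*1/3276) - 4018) = 1/((-1446/1637 - 479/546) - 4018) = 1/(-1573639/893802 - 4018) = 1/(-3592870075/893802) = -893802/3592870075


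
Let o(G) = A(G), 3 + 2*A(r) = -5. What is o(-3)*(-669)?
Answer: 2676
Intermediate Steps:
A(r) = -4 (A(r) = -3/2 + (1/2)*(-5) = -3/2 - 5/2 = -4)
o(G) = -4
o(-3)*(-669) = -4*(-669) = 2676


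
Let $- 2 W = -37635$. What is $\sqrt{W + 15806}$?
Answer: $\frac{\sqrt{138494}}{2} \approx 186.07$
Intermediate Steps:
$W = \frac{37635}{2}$ ($W = \left(- \frac{1}{2}\right) \left(-37635\right) = \frac{37635}{2} \approx 18818.0$)
$\sqrt{W + 15806} = \sqrt{\frac{37635}{2} + 15806} = \sqrt{\frac{69247}{2}} = \frac{\sqrt{138494}}{2}$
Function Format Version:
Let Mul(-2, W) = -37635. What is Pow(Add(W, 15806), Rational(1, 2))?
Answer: Mul(Rational(1, 2), Pow(138494, Rational(1, 2))) ≈ 186.07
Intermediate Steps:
W = Rational(37635, 2) (W = Mul(Rational(-1, 2), -37635) = Rational(37635, 2) ≈ 18818.)
Pow(Add(W, 15806), Rational(1, 2)) = Pow(Add(Rational(37635, 2), 15806), Rational(1, 2)) = Pow(Rational(69247, 2), Rational(1, 2)) = Mul(Rational(1, 2), Pow(138494, Rational(1, 2)))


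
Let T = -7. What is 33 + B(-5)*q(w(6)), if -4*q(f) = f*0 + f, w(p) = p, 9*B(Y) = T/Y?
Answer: 983/30 ≈ 32.767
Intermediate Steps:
B(Y) = -7/(9*Y) (B(Y) = (-7/Y)/9 = -7/(9*Y))
q(f) = -f/4 (q(f) = -(f*0 + f)/4 = -(0 + f)/4 = -f/4)
33 + B(-5)*q(w(6)) = 33 + (-7/9/(-5))*(-¼*6) = 33 - 7/9*(-⅕)*(-3/2) = 33 + (7/45)*(-3/2) = 33 - 7/30 = 983/30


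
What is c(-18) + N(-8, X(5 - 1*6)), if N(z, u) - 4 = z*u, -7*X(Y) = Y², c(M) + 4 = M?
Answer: -118/7 ≈ -16.857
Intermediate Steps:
c(M) = -4 + M
X(Y) = -Y²/7
N(z, u) = 4 + u*z (N(z, u) = 4 + z*u = 4 + u*z)
c(-18) + N(-8, X(5 - 1*6)) = (-4 - 18) + (4 - (5 - 1*6)²/7*(-8)) = -22 + (4 - (5 - 6)²/7*(-8)) = -22 + (4 - ⅐*(-1)²*(-8)) = -22 + (4 - ⅐*1*(-8)) = -22 + (4 - ⅐*(-8)) = -22 + (4 + 8/7) = -22 + 36/7 = -118/7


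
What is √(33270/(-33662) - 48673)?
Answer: I*√13788492075238/16831 ≈ 220.62*I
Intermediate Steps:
√(33270/(-33662) - 48673) = √(33270*(-1/33662) - 48673) = √(-16635/16831 - 48673) = √(-819231898/16831) = I*√13788492075238/16831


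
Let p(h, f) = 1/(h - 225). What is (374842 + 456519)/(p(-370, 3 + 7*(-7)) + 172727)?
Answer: 494659795/102772564 ≈ 4.8131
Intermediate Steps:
p(h, f) = 1/(-225 + h)
(374842 + 456519)/(p(-370, 3 + 7*(-7)) + 172727) = (374842 + 456519)/(1/(-225 - 370) + 172727) = 831361/(1/(-595) + 172727) = 831361/(-1/595 + 172727) = 831361/(102772564/595) = 831361*(595/102772564) = 494659795/102772564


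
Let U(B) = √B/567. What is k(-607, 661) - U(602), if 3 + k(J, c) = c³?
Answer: 288804778 - √602/567 ≈ 2.8880e+8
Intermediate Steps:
k(J, c) = -3 + c³
U(B) = √B/567
k(-607, 661) - U(602) = (-3 + 661³) - √602/567 = (-3 + 288804781) - √602/567 = 288804778 - √602/567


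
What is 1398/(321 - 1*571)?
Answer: -699/125 ≈ -5.5920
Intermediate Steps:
1398/(321 - 1*571) = 1398/(321 - 571) = 1398/(-250) = 1398*(-1/250) = -699/125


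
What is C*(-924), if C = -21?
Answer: 19404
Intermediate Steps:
C*(-924) = -21*(-924) = 19404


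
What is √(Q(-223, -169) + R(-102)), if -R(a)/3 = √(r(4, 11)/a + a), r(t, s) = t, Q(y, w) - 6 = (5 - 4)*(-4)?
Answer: √(578 - 34*I*√66351)/17 ≈ 4.0231 - 3.7663*I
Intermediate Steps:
Q(y, w) = 2 (Q(y, w) = 6 + (5 - 4)*(-4) = 6 + 1*(-4) = 6 - 4 = 2)
R(a) = -3*√(a + 4/a) (R(a) = -3*√(4/a + a) = -3*√(a + 4/a))
√(Q(-223, -169) + R(-102)) = √(2 - 3*√(-102 + 4/(-102))) = √(2 - 3*√(-102 + 4*(-1/102))) = √(2 - 3*√(-102 - 2/51)) = √(2 - 2*I*√66351/17)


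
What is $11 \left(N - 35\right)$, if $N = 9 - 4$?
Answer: $-330$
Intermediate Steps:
$N = 5$
$11 \left(N - 35\right) = 11 \left(5 - 35\right) = 11 \left(-30\right) = -330$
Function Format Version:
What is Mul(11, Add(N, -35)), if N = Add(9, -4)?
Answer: -330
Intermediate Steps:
N = 5
Mul(11, Add(N, -35)) = Mul(11, Add(5, -35)) = Mul(11, -30) = -330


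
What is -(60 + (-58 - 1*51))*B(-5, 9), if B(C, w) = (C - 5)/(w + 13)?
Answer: -245/11 ≈ -22.273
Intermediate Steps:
B(C, w) = (-5 + C)/(13 + w)
-(60 + (-58 - 1*51))*B(-5, 9) = -(60 + (-58 - 1*51))*(-5 - 5)/(13 + 9) = -(60 + (-58 - 51))*-10/22 = -(60 - 109)*(1/22)*(-10) = -(-49)*(-5)/11 = -1*245/11 = -245/11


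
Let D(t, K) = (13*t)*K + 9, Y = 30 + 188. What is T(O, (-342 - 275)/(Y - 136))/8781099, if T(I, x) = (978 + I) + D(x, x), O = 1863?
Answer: 72847/178380996 ≈ 0.00040838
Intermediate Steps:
Y = 218
D(t, K) = 9 + 13*K*t (D(t, K) = 13*K*t + 9 = 9 + 13*K*t)
T(I, x) = 987 + I + 13*x² (T(I, x) = (978 + I) + (9 + 13*x*x) = (978 + I) + (9 + 13*x²) = 987 + I + 13*x²)
T(O, (-342 - 275)/(Y - 136))/8781099 = (987 + 1863 + 13*((-342 - 275)/(218 - 136))²)/8781099 = (987 + 1863 + 13*(-617/82)²)*(1/8781099) = (987 + 1863 + 13*(380689/6724))*(1/8781099) = (987 + 1863 + 4948957/6724)*(1/8781099) = (24112357/6724)*(1/8781099) = 72847/178380996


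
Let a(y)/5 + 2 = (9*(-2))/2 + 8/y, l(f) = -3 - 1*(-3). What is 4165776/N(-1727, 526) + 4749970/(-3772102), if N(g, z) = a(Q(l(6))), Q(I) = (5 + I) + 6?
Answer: -86426867762861/1065618815 ≈ -81105.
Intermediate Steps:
l(f) = 0 (l(f) = -3 + 3 = 0)
Q(I) = 11 + I
a(y) = -55 + 40/y (a(y) = -10 + 5*((9*(-2))/2 + 8/y) = -10 + 5*(-18*½ + 8/y) = -10 + 5*(-9 + 8/y) = -10 + (-45 + 40/y) = -55 + 40/y)
N(g, z) = -565/11 (N(g, z) = -55 + 40/(11 + 0) = -55 + 40/11 = -565/11)
4165776/N(-1727, 526) + 4749970/(-3772102) = 4165776/(-565/11) + 4749970/(-3772102) = 4165776*(-11/565) + 4749970*(-1/3772102) = -45823536/565 - 2374985/1886051 = -86426867762861/1065618815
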